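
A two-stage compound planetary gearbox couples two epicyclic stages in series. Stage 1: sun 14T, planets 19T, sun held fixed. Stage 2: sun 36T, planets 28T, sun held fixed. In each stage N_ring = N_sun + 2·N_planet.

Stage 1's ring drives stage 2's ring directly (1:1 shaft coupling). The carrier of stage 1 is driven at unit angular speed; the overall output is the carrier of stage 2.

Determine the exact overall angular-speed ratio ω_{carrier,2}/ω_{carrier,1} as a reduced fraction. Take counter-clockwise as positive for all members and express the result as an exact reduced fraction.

759/832

Stage 1: N_ring = 14 + 2·19 = 52
Stage 1: 14(ω_s−ω_c) = −52(ω_r−ω_c),  ω_s=0, ω_c=1
Stage 1: ω_r = 1 − (14/52)(0−1) = 33/26
  ⇒ ω_r¹/ω_c¹ = 33/26
Stage 2: N_ring = 36 + 2·28 = 92
Stage 2: 36(ω_s−ω_c) = −92(ω_r−ω_c),  ω_s=0, ω_r=1
Stage 2: 36(0−ω_c) = −92(1−ω_c)  ⇒  128ω_c = 92  ⇒  ω_c = 23/32
  ⇒ ω_c²/ω_r² = 23/32
Coupling ω_r² = ω_r¹ ⇒ overall = 33/26 × 23/32 = 759/832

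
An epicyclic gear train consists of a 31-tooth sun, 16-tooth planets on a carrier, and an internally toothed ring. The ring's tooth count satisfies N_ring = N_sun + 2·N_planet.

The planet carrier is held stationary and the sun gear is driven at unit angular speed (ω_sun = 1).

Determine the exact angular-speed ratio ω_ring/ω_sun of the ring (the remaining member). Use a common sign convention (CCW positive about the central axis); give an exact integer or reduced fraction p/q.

-31/63

N_ring = 31 + 2·16 = 63
31(ω_s−ω_c) = −63(ω_r−ω_c),  ω_c=0, ω_s=1
ω_r = 0 − (31/63)(1−0) = -31/63
ω_r/ω_s = -31/63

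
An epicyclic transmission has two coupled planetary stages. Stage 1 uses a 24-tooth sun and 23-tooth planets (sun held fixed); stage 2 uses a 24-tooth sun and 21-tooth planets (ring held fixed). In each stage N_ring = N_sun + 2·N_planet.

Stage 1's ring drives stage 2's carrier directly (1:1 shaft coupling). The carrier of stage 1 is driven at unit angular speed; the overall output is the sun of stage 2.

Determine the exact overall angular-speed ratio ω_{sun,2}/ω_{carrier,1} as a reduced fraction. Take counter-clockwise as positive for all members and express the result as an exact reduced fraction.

Stage 1: N_ring = 24 + 2·23 = 70
Stage 1: 24(ω_s−ω_c) = −70(ω_r−ω_c),  ω_s=0, ω_c=1
Stage 1: ω_r = 1 − (24/70)(0−1) = 47/35
  ⇒ ω_r¹/ω_c¹ = 47/35
Stage 2: N_ring = 24 + 2·21 = 66
Stage 2: 24(ω_s−ω_c) = −66(ω_r−ω_c),  ω_r=0, ω_c=1
Stage 2: ω_s = 1 − (66/24)(0−1) = 15/4
  ⇒ ω_s²/ω_c² = 15/4
Coupling ω_c² = ω_r¹ ⇒ overall = 47/35 × 15/4 = 141/28

141/28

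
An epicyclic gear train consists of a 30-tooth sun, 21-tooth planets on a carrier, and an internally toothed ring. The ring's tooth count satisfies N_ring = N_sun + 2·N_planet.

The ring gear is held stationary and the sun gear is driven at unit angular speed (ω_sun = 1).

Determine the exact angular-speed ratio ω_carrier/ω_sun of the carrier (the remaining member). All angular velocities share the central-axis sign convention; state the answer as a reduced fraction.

5/17

N_ring = 30 + 2·21 = 72
30(ω_s−ω_c) = −72(ω_r−ω_c),  ω_r=0, ω_s=1
30(1−ω_c) = −72(0−ω_c)  ⇒  102ω_c = 30  ⇒  ω_c = 5/17
ω_c/ω_s = 5/17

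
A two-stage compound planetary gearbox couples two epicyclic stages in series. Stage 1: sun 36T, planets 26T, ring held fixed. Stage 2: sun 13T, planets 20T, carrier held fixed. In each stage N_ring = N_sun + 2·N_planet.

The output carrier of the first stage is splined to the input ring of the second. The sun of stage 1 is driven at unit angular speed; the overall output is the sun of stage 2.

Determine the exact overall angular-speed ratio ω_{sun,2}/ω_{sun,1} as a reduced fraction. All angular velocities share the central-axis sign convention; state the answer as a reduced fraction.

-477/403

Stage 1: N_ring = 36 + 2·26 = 88
Stage 1: 36(ω_s−ω_c) = −88(ω_r−ω_c),  ω_r=0, ω_s=1
Stage 1: 36(1−ω_c) = −88(0−ω_c)  ⇒  124ω_c = 36  ⇒  ω_c = 9/31
  ⇒ ω_c¹/ω_s¹ = 9/31
Stage 2: N_ring = 13 + 2·20 = 53
Stage 2: 13(ω_s−ω_c) = −53(ω_r−ω_c),  ω_c=0, ω_r=1
Stage 2: ω_s = 0 − (53/13)(1−0) = -53/13
  ⇒ ω_s²/ω_r² = -53/13
Coupling ω_r² = ω_c¹ ⇒ overall = 9/31 × -53/13 = -477/403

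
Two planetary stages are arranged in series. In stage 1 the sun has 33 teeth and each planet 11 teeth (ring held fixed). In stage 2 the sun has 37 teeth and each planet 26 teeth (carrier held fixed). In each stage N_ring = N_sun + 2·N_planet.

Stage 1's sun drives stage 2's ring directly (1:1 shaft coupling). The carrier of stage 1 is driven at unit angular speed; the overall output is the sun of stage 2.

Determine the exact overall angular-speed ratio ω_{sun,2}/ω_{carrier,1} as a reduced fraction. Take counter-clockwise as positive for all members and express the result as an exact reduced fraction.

Stage 1: N_ring = 33 + 2·11 = 55
Stage 1: 33(ω_s−ω_c) = −55(ω_r−ω_c),  ω_r=0, ω_c=1
Stage 1: ω_s = 1 − (55/33)(0−1) = 8/3
  ⇒ ω_s¹/ω_c¹ = 8/3
Stage 2: N_ring = 37 + 2·26 = 89
Stage 2: 37(ω_s−ω_c) = −89(ω_r−ω_c),  ω_c=0, ω_r=1
Stage 2: ω_s = 0 − (89/37)(1−0) = -89/37
  ⇒ ω_s²/ω_r² = -89/37
Coupling ω_r² = ω_s¹ ⇒ overall = 8/3 × -89/37 = -712/111

-712/111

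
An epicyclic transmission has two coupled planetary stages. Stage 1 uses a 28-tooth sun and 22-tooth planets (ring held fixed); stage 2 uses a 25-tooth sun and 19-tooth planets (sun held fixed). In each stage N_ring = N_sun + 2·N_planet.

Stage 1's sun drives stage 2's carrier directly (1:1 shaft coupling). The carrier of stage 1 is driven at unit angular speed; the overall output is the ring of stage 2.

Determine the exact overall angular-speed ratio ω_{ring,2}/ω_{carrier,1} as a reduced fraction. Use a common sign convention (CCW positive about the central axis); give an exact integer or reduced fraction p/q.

Stage 1: N_ring = 28 + 2·22 = 72
Stage 1: 28(ω_s−ω_c) = −72(ω_r−ω_c),  ω_r=0, ω_c=1
Stage 1: ω_s = 1 − (72/28)(0−1) = 25/7
  ⇒ ω_s¹/ω_c¹ = 25/7
Stage 2: N_ring = 25 + 2·19 = 63
Stage 2: 25(ω_s−ω_c) = −63(ω_r−ω_c),  ω_s=0, ω_c=1
Stage 2: ω_r = 1 − (25/63)(0−1) = 88/63
  ⇒ ω_r²/ω_c² = 88/63
Coupling ω_c² = ω_s¹ ⇒ overall = 25/7 × 88/63 = 2200/441

2200/441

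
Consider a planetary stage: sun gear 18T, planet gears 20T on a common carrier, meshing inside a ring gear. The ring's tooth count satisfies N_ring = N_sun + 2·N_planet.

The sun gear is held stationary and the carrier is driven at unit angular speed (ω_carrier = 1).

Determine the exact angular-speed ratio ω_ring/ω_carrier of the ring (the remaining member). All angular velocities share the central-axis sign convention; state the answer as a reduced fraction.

N_ring = 18 + 2·20 = 58
18(ω_s−ω_c) = −58(ω_r−ω_c),  ω_s=0, ω_c=1
ω_r = 1 − (18/58)(0−1) = 38/29
ω_r/ω_c = 38/29

38/29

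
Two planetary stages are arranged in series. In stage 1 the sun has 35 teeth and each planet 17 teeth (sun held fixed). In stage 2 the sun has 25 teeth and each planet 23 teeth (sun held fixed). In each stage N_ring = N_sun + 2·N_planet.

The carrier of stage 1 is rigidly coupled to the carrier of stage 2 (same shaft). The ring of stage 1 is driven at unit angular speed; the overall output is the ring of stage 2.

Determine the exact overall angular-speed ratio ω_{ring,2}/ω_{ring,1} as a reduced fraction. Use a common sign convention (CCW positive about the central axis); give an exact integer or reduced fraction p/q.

Stage 1: N_ring = 35 + 2·17 = 69
Stage 1: 35(ω_s−ω_c) = −69(ω_r−ω_c),  ω_s=0, ω_r=1
Stage 1: 35(0−ω_c) = −69(1−ω_c)  ⇒  104ω_c = 69  ⇒  ω_c = 69/104
  ⇒ ω_c¹/ω_r¹ = 69/104
Stage 2: N_ring = 25 + 2·23 = 71
Stage 2: 25(ω_s−ω_c) = −71(ω_r−ω_c),  ω_s=0, ω_c=1
Stage 2: ω_r = 1 − (25/71)(0−1) = 96/71
  ⇒ ω_r²/ω_c² = 96/71
Coupling ω_c² = ω_c¹ ⇒ overall = 69/104 × 96/71 = 828/923

828/923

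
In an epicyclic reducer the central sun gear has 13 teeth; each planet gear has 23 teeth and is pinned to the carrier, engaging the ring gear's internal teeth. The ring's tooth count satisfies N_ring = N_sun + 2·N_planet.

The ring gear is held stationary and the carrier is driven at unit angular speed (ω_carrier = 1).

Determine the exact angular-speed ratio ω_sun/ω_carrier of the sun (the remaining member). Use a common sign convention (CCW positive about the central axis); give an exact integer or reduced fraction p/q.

N_ring = 13 + 2·23 = 59
13(ω_s−ω_c) = −59(ω_r−ω_c),  ω_r=0, ω_c=1
ω_s = 1 − (59/13)(0−1) = 72/13
ω_s/ω_c = 72/13

72/13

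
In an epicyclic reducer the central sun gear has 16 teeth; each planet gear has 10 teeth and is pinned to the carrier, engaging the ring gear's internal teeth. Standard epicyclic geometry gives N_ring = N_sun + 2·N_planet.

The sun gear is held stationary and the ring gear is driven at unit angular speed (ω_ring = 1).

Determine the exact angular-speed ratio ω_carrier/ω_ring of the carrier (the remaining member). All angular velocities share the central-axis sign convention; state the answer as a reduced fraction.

9/13

N_ring = 16 + 2·10 = 36
16(ω_s−ω_c) = −36(ω_r−ω_c),  ω_s=0, ω_r=1
16(0−ω_c) = −36(1−ω_c)  ⇒  52ω_c = 36  ⇒  ω_c = 9/13
ω_c/ω_r = 9/13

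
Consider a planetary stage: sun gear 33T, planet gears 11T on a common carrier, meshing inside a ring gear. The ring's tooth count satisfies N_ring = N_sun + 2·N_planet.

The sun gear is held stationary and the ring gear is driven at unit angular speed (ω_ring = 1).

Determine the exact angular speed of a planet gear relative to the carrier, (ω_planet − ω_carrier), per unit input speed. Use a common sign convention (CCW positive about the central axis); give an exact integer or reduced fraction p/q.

N_ring = 33 + 2·11 = 55
33(ω_s−ω_c) = −55(ω_r−ω_c),  ω_s=0, ω_r=1
33(0−ω_c) = −55(1−ω_c)  ⇒  88ω_c = 55  ⇒  ω_c = 5/8
sun–planet: 33·(0−5/8) = −11·(ω_p−ω_c)  ⇒  ω_p−ω_c = −(33/11)·(-5/8) = 15/8

15/8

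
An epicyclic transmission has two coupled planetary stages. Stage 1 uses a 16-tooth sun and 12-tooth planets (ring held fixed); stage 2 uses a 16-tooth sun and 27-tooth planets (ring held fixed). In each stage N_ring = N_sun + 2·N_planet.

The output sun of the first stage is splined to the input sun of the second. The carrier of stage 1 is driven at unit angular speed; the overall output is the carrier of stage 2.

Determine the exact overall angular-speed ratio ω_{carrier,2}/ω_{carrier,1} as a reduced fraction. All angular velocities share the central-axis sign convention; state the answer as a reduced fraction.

28/43

Stage 1: N_ring = 16 + 2·12 = 40
Stage 1: 16(ω_s−ω_c) = −40(ω_r−ω_c),  ω_r=0, ω_c=1
Stage 1: ω_s = 1 − (40/16)(0−1) = 7/2
  ⇒ ω_s¹/ω_c¹ = 7/2
Stage 2: N_ring = 16 + 2·27 = 70
Stage 2: 16(ω_s−ω_c) = −70(ω_r−ω_c),  ω_r=0, ω_s=1
Stage 2: 16(1−ω_c) = −70(0−ω_c)  ⇒  86ω_c = 16  ⇒  ω_c = 8/43
  ⇒ ω_c²/ω_s² = 8/43
Coupling ω_s² = ω_s¹ ⇒ overall = 7/2 × 8/43 = 28/43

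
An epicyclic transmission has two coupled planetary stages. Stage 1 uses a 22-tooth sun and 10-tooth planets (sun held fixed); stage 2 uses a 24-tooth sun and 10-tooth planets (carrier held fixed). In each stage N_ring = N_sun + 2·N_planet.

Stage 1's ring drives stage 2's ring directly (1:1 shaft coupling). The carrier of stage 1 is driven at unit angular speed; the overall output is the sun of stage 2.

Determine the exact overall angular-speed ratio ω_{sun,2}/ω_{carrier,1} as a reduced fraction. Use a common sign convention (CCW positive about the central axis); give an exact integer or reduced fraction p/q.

Stage 1: N_ring = 22 + 2·10 = 42
Stage 1: 22(ω_s−ω_c) = −42(ω_r−ω_c),  ω_s=0, ω_c=1
Stage 1: ω_r = 1 − (22/42)(0−1) = 32/21
  ⇒ ω_r¹/ω_c¹ = 32/21
Stage 2: N_ring = 24 + 2·10 = 44
Stage 2: 24(ω_s−ω_c) = −44(ω_r−ω_c),  ω_c=0, ω_r=1
Stage 2: ω_s = 0 − (44/24)(1−0) = -11/6
  ⇒ ω_s²/ω_r² = -11/6
Coupling ω_r² = ω_r¹ ⇒ overall = 32/21 × -11/6 = -176/63

-176/63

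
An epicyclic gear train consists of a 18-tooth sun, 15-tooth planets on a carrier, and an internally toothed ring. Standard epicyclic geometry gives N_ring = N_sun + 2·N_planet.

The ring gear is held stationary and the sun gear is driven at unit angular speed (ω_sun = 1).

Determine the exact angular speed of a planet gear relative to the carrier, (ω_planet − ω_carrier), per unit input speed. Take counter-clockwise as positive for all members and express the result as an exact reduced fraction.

-48/55

N_ring = 18 + 2·15 = 48
18(ω_s−ω_c) = −48(ω_r−ω_c),  ω_r=0, ω_s=1
18(1−ω_c) = −48(0−ω_c)  ⇒  66ω_c = 18  ⇒  ω_c = 3/11
sun–planet: 18·(1−3/11) = −15·(ω_p−ω_c)  ⇒  ω_p−ω_c = −(18/15)·(8/11) = -48/55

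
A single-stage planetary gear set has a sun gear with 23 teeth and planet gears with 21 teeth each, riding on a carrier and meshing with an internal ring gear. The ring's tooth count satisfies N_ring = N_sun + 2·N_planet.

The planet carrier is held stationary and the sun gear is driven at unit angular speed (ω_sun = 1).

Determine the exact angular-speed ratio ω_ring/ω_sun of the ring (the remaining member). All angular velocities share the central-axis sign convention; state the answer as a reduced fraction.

N_ring = 23 + 2·21 = 65
23(ω_s−ω_c) = −65(ω_r−ω_c),  ω_c=0, ω_s=1
ω_r = 0 − (23/65)(1−0) = -23/65
ω_r/ω_s = -23/65

-23/65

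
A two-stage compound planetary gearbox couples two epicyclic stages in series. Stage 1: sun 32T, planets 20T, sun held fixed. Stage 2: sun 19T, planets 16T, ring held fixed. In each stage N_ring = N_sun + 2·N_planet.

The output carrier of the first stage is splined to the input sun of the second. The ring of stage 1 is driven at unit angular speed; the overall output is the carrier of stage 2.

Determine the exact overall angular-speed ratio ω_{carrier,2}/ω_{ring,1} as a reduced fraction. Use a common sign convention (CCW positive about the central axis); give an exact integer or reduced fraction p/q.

171/910

Stage 1: N_ring = 32 + 2·20 = 72
Stage 1: 32(ω_s−ω_c) = −72(ω_r−ω_c),  ω_s=0, ω_r=1
Stage 1: 32(0−ω_c) = −72(1−ω_c)  ⇒  104ω_c = 72  ⇒  ω_c = 9/13
  ⇒ ω_c¹/ω_r¹ = 9/13
Stage 2: N_ring = 19 + 2·16 = 51
Stage 2: 19(ω_s−ω_c) = −51(ω_r−ω_c),  ω_r=0, ω_s=1
Stage 2: 19(1−ω_c) = −51(0−ω_c)  ⇒  70ω_c = 19  ⇒  ω_c = 19/70
  ⇒ ω_c²/ω_s² = 19/70
Coupling ω_s² = ω_c¹ ⇒ overall = 9/13 × 19/70 = 171/910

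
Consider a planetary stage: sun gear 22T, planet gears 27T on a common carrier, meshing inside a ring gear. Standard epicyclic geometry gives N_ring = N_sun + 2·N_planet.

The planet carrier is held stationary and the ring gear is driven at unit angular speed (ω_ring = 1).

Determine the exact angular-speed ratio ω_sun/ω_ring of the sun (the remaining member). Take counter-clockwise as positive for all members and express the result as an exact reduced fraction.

N_ring = 22 + 2·27 = 76
22(ω_s−ω_c) = −76(ω_r−ω_c),  ω_c=0, ω_r=1
ω_s = 0 − (76/22)(1−0) = -38/11
ω_s/ω_r = -38/11

-38/11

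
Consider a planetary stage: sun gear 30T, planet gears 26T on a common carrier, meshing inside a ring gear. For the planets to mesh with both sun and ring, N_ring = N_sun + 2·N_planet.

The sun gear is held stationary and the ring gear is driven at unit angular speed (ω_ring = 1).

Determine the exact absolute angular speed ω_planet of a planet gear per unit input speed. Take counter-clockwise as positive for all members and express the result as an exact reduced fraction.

N_ring = 30 + 2·26 = 82
30(ω_s−ω_c) = −82(ω_r−ω_c),  ω_s=0, ω_r=1
30(0−ω_c) = −82(1−ω_c)  ⇒  112ω_c = 82  ⇒  ω_c = 41/56
sun–planet: 30·(0−41/56) = −26·(ω_p−ω_c)  ⇒  ω_p−ω_c = −(30/26)·(-41/56) = 615/728
ω_p = 41/56 + 615/728 = 41/26

41/26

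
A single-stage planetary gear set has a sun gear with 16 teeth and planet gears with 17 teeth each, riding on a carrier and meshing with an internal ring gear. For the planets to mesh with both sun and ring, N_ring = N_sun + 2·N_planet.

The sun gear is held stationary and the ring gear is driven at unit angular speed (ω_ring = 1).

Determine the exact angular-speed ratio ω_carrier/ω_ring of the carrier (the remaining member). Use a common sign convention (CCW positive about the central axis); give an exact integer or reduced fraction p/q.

N_ring = 16 + 2·17 = 50
16(ω_s−ω_c) = −50(ω_r−ω_c),  ω_s=0, ω_r=1
16(0−ω_c) = −50(1−ω_c)  ⇒  66ω_c = 50  ⇒  ω_c = 25/33
ω_c/ω_r = 25/33

25/33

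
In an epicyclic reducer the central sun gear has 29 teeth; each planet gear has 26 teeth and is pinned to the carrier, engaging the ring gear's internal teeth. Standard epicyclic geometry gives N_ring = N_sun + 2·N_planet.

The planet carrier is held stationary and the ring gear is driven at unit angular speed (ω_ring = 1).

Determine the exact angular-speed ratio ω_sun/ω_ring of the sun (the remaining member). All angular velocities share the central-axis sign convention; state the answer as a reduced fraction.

-81/29

N_ring = 29 + 2·26 = 81
29(ω_s−ω_c) = −81(ω_r−ω_c),  ω_c=0, ω_r=1
ω_s = 0 − (81/29)(1−0) = -81/29
ω_s/ω_r = -81/29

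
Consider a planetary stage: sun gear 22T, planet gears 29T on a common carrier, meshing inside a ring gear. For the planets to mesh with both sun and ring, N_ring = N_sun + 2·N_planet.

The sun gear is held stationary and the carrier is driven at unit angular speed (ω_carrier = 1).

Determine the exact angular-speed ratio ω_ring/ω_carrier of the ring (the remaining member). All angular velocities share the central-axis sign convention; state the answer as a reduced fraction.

51/40

N_ring = 22 + 2·29 = 80
22(ω_s−ω_c) = −80(ω_r−ω_c),  ω_s=0, ω_c=1
ω_r = 1 − (22/80)(0−1) = 51/40
ω_r/ω_c = 51/40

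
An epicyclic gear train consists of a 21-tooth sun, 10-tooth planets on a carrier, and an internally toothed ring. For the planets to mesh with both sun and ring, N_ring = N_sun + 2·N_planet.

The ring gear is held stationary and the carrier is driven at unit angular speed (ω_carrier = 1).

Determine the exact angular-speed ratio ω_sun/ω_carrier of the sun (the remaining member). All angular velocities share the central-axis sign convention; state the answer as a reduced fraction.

62/21

N_ring = 21 + 2·10 = 41
21(ω_s−ω_c) = −41(ω_r−ω_c),  ω_r=0, ω_c=1
ω_s = 1 − (41/21)(0−1) = 62/21
ω_s/ω_c = 62/21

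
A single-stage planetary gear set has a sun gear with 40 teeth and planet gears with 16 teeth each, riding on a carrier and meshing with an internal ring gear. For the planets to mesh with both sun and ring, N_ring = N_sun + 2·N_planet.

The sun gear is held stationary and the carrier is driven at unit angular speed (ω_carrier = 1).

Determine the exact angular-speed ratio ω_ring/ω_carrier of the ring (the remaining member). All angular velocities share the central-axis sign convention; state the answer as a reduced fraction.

N_ring = 40 + 2·16 = 72
40(ω_s−ω_c) = −72(ω_r−ω_c),  ω_s=0, ω_c=1
ω_r = 1 − (40/72)(0−1) = 14/9
ω_r/ω_c = 14/9

14/9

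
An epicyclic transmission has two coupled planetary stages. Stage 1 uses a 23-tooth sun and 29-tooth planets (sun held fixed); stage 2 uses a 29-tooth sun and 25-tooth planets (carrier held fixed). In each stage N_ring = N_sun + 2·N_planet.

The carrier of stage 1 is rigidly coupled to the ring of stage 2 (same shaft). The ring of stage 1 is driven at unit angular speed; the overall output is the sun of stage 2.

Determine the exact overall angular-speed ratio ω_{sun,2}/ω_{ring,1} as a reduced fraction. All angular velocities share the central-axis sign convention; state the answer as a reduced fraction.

-6399/3016

Stage 1: N_ring = 23 + 2·29 = 81
Stage 1: 23(ω_s−ω_c) = −81(ω_r−ω_c),  ω_s=0, ω_r=1
Stage 1: 23(0−ω_c) = −81(1−ω_c)  ⇒  104ω_c = 81  ⇒  ω_c = 81/104
  ⇒ ω_c¹/ω_r¹ = 81/104
Stage 2: N_ring = 29 + 2·25 = 79
Stage 2: 29(ω_s−ω_c) = −79(ω_r−ω_c),  ω_c=0, ω_r=1
Stage 2: ω_s = 0 − (79/29)(1−0) = -79/29
  ⇒ ω_s²/ω_r² = -79/29
Coupling ω_r² = ω_c¹ ⇒ overall = 81/104 × -79/29 = -6399/3016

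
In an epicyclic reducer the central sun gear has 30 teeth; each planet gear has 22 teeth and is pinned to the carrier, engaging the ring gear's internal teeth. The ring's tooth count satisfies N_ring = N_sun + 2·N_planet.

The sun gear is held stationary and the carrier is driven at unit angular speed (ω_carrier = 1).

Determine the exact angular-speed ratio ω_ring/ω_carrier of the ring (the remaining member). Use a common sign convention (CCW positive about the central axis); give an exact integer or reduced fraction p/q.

52/37

N_ring = 30 + 2·22 = 74
30(ω_s−ω_c) = −74(ω_r−ω_c),  ω_s=0, ω_c=1
ω_r = 1 − (30/74)(0−1) = 52/37
ω_r/ω_c = 52/37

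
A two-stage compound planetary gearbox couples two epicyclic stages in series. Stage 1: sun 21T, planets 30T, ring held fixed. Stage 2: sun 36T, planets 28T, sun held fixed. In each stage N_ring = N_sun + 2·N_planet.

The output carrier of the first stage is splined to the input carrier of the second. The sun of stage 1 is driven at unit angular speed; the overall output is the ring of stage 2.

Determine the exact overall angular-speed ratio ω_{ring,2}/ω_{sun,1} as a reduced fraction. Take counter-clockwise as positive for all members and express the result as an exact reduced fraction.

Stage 1: N_ring = 21 + 2·30 = 81
Stage 1: 21(ω_s−ω_c) = −81(ω_r−ω_c),  ω_r=0, ω_s=1
Stage 1: 21(1−ω_c) = −81(0−ω_c)  ⇒  102ω_c = 21  ⇒  ω_c = 7/34
  ⇒ ω_c¹/ω_s¹ = 7/34
Stage 2: N_ring = 36 + 2·28 = 92
Stage 2: 36(ω_s−ω_c) = −92(ω_r−ω_c),  ω_s=0, ω_c=1
Stage 2: ω_r = 1 − (36/92)(0−1) = 32/23
  ⇒ ω_r²/ω_c² = 32/23
Coupling ω_c² = ω_c¹ ⇒ overall = 7/34 × 32/23 = 112/391

112/391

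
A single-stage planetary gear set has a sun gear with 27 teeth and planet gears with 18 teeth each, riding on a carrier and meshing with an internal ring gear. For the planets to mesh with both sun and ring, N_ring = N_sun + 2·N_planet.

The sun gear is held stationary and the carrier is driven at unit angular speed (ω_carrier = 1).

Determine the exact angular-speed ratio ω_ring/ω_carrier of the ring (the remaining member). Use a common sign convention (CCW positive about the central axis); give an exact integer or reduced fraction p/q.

N_ring = 27 + 2·18 = 63
27(ω_s−ω_c) = −63(ω_r−ω_c),  ω_s=0, ω_c=1
ω_r = 1 − (27/63)(0−1) = 10/7
ω_r/ω_c = 10/7

10/7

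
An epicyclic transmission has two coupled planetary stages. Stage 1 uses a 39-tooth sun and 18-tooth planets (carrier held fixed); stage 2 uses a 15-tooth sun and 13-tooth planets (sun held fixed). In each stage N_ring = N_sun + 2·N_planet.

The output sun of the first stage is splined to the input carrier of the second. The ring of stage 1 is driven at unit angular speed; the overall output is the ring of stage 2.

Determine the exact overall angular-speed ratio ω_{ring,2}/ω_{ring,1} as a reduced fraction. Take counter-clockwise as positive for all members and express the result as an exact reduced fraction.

-1400/533

Stage 1: N_ring = 39 + 2·18 = 75
Stage 1: 39(ω_s−ω_c) = −75(ω_r−ω_c),  ω_c=0, ω_r=1
Stage 1: ω_s = 0 − (75/39)(1−0) = -25/13
  ⇒ ω_s¹/ω_r¹ = -25/13
Stage 2: N_ring = 15 + 2·13 = 41
Stage 2: 15(ω_s−ω_c) = −41(ω_r−ω_c),  ω_s=0, ω_c=1
Stage 2: ω_r = 1 − (15/41)(0−1) = 56/41
  ⇒ ω_r²/ω_c² = 56/41
Coupling ω_c² = ω_s¹ ⇒ overall = -25/13 × 56/41 = -1400/533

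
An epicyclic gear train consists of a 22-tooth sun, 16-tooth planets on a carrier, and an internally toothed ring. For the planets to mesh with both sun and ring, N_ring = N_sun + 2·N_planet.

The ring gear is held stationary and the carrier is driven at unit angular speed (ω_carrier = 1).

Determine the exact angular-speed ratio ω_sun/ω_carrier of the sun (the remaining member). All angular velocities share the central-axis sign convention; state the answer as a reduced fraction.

N_ring = 22 + 2·16 = 54
22(ω_s−ω_c) = −54(ω_r−ω_c),  ω_r=0, ω_c=1
ω_s = 1 − (54/22)(0−1) = 38/11
ω_s/ω_c = 38/11

38/11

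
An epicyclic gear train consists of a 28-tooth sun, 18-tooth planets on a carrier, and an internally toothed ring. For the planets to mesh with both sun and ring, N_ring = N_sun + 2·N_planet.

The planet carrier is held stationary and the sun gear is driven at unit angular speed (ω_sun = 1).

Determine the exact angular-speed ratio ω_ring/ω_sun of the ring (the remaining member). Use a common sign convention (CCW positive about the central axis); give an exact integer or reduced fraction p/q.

-7/16

N_ring = 28 + 2·18 = 64
28(ω_s−ω_c) = −64(ω_r−ω_c),  ω_c=0, ω_s=1
ω_r = 0 − (28/64)(1−0) = -7/16
ω_r/ω_s = -7/16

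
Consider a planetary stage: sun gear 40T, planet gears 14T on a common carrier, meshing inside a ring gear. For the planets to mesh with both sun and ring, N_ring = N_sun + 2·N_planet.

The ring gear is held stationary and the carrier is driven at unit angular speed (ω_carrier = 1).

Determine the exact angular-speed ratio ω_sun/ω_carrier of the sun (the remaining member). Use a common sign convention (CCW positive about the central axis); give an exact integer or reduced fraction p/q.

27/10

N_ring = 40 + 2·14 = 68
40(ω_s−ω_c) = −68(ω_r−ω_c),  ω_r=0, ω_c=1
ω_s = 1 − (68/40)(0−1) = 27/10
ω_s/ω_c = 27/10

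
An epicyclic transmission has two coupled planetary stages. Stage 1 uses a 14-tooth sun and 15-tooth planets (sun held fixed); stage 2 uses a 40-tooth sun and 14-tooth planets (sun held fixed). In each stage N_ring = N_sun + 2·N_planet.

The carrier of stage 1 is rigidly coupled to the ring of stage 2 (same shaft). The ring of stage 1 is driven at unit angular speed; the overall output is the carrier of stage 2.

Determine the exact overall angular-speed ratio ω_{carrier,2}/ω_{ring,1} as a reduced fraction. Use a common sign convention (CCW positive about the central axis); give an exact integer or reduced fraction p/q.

Stage 1: N_ring = 14 + 2·15 = 44
Stage 1: 14(ω_s−ω_c) = −44(ω_r−ω_c),  ω_s=0, ω_r=1
Stage 1: 14(0−ω_c) = −44(1−ω_c)  ⇒  58ω_c = 44  ⇒  ω_c = 22/29
  ⇒ ω_c¹/ω_r¹ = 22/29
Stage 2: N_ring = 40 + 2·14 = 68
Stage 2: 40(ω_s−ω_c) = −68(ω_r−ω_c),  ω_s=0, ω_r=1
Stage 2: 40(0−ω_c) = −68(1−ω_c)  ⇒  108ω_c = 68  ⇒  ω_c = 17/27
  ⇒ ω_c²/ω_r² = 17/27
Coupling ω_r² = ω_c¹ ⇒ overall = 22/29 × 17/27 = 374/783

374/783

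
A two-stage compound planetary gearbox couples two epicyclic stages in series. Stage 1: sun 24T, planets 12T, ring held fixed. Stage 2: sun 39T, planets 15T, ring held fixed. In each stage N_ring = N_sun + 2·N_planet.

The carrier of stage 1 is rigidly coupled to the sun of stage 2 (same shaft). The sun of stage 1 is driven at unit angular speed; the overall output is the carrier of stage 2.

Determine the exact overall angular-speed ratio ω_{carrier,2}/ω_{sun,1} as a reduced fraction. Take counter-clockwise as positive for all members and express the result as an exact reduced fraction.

13/108

Stage 1: N_ring = 24 + 2·12 = 48
Stage 1: 24(ω_s−ω_c) = −48(ω_r−ω_c),  ω_r=0, ω_s=1
Stage 1: 24(1−ω_c) = −48(0−ω_c)  ⇒  72ω_c = 24  ⇒  ω_c = 1/3
  ⇒ ω_c¹/ω_s¹ = 1/3
Stage 2: N_ring = 39 + 2·15 = 69
Stage 2: 39(ω_s−ω_c) = −69(ω_r−ω_c),  ω_r=0, ω_s=1
Stage 2: 39(1−ω_c) = −69(0−ω_c)  ⇒  108ω_c = 39  ⇒  ω_c = 13/36
  ⇒ ω_c²/ω_s² = 13/36
Coupling ω_s² = ω_c¹ ⇒ overall = 1/3 × 13/36 = 13/108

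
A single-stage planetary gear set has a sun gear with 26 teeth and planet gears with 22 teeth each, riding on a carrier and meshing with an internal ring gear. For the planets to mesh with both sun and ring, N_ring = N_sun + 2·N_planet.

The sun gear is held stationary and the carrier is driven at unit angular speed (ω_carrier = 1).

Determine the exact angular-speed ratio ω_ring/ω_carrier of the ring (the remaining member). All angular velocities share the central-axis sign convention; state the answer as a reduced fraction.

48/35

N_ring = 26 + 2·22 = 70
26(ω_s−ω_c) = −70(ω_r−ω_c),  ω_s=0, ω_c=1
ω_r = 1 − (26/70)(0−1) = 48/35
ω_r/ω_c = 48/35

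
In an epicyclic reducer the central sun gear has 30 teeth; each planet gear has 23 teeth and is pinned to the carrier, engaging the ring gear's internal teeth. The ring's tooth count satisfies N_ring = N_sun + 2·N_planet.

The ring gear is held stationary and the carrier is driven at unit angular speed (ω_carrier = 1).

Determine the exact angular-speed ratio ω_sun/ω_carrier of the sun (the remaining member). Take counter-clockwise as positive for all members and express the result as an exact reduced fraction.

53/15

N_ring = 30 + 2·23 = 76
30(ω_s−ω_c) = −76(ω_r−ω_c),  ω_r=0, ω_c=1
ω_s = 1 − (76/30)(0−1) = 53/15
ω_s/ω_c = 53/15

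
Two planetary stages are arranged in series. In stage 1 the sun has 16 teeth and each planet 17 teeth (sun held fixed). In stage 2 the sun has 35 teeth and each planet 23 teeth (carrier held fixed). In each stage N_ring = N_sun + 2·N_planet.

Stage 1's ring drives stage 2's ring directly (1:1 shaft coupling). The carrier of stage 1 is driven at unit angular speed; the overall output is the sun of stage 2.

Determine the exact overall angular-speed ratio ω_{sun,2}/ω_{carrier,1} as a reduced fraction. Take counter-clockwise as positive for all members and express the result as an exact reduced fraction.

-2673/875

Stage 1: N_ring = 16 + 2·17 = 50
Stage 1: 16(ω_s−ω_c) = −50(ω_r−ω_c),  ω_s=0, ω_c=1
Stage 1: ω_r = 1 − (16/50)(0−1) = 33/25
  ⇒ ω_r¹/ω_c¹ = 33/25
Stage 2: N_ring = 35 + 2·23 = 81
Stage 2: 35(ω_s−ω_c) = −81(ω_r−ω_c),  ω_c=0, ω_r=1
Stage 2: ω_s = 0 − (81/35)(1−0) = -81/35
  ⇒ ω_s²/ω_r² = -81/35
Coupling ω_r² = ω_r¹ ⇒ overall = 33/25 × -81/35 = -2673/875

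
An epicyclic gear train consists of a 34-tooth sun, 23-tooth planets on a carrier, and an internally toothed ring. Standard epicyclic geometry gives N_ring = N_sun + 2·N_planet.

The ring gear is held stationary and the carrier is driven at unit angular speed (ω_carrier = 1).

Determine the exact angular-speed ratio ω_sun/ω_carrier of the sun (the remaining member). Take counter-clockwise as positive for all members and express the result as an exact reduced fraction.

N_ring = 34 + 2·23 = 80
34(ω_s−ω_c) = −80(ω_r−ω_c),  ω_r=0, ω_c=1
ω_s = 1 − (80/34)(0−1) = 57/17
ω_s/ω_c = 57/17

57/17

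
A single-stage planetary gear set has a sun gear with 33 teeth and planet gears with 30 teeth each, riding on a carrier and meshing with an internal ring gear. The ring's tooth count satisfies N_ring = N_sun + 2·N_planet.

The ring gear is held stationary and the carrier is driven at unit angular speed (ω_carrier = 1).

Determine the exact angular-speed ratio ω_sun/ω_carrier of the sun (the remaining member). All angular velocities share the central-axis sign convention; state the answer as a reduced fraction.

42/11

N_ring = 33 + 2·30 = 93
33(ω_s−ω_c) = −93(ω_r−ω_c),  ω_r=0, ω_c=1
ω_s = 1 − (93/33)(0−1) = 42/11
ω_s/ω_c = 42/11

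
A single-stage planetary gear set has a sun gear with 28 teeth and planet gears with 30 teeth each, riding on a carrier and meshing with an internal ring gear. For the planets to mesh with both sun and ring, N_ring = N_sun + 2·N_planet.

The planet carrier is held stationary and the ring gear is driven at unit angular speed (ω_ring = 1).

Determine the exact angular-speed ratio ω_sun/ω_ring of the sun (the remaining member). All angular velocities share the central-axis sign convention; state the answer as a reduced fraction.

N_ring = 28 + 2·30 = 88
28(ω_s−ω_c) = −88(ω_r−ω_c),  ω_c=0, ω_r=1
ω_s = 0 − (88/28)(1−0) = -22/7
ω_s/ω_r = -22/7

-22/7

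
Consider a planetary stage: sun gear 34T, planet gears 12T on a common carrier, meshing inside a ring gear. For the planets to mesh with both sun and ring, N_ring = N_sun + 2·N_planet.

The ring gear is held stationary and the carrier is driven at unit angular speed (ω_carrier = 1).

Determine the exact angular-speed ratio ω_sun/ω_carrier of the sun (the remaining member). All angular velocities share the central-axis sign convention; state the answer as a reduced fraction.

46/17

N_ring = 34 + 2·12 = 58
34(ω_s−ω_c) = −58(ω_r−ω_c),  ω_r=0, ω_c=1
ω_s = 1 − (58/34)(0−1) = 46/17
ω_s/ω_c = 46/17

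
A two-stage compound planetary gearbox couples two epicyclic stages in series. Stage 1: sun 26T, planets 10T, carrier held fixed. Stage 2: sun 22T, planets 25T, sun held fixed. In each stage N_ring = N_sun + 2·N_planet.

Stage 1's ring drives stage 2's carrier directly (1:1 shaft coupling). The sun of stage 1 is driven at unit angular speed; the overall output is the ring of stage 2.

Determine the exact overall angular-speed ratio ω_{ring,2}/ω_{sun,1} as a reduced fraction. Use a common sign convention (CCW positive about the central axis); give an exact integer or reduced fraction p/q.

Stage 1: N_ring = 26 + 2·10 = 46
Stage 1: 26(ω_s−ω_c) = −46(ω_r−ω_c),  ω_c=0, ω_s=1
Stage 1: ω_r = 0 − (26/46)(1−0) = -13/23
  ⇒ ω_r¹/ω_s¹ = -13/23
Stage 2: N_ring = 22 + 2·25 = 72
Stage 2: 22(ω_s−ω_c) = −72(ω_r−ω_c),  ω_s=0, ω_c=1
Stage 2: ω_r = 1 − (22/72)(0−1) = 47/36
  ⇒ ω_r²/ω_c² = 47/36
Coupling ω_c² = ω_r¹ ⇒ overall = -13/23 × 47/36 = -611/828

-611/828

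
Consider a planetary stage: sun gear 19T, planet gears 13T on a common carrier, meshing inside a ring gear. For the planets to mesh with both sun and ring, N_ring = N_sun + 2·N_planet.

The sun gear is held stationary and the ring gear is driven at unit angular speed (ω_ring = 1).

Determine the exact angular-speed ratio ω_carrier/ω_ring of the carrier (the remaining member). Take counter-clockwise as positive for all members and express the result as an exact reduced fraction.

N_ring = 19 + 2·13 = 45
19(ω_s−ω_c) = −45(ω_r−ω_c),  ω_s=0, ω_r=1
19(0−ω_c) = −45(1−ω_c)  ⇒  64ω_c = 45  ⇒  ω_c = 45/64
ω_c/ω_r = 45/64

45/64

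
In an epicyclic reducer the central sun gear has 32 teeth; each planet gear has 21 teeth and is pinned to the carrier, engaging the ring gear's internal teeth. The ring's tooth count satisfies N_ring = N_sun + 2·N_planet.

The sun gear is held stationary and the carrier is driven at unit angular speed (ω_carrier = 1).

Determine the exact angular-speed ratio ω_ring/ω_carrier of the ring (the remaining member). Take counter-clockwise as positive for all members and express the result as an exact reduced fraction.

N_ring = 32 + 2·21 = 74
32(ω_s−ω_c) = −74(ω_r−ω_c),  ω_s=0, ω_c=1
ω_r = 1 − (32/74)(0−1) = 53/37
ω_r/ω_c = 53/37

53/37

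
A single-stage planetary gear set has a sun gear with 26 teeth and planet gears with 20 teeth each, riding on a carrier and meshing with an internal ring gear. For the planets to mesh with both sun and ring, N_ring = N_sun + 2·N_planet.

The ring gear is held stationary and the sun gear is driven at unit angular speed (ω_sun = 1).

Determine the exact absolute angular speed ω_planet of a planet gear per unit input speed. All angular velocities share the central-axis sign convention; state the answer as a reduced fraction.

-13/20

N_ring = 26 + 2·20 = 66
26(ω_s−ω_c) = −66(ω_r−ω_c),  ω_r=0, ω_s=1
26(1−ω_c) = −66(0−ω_c)  ⇒  92ω_c = 26  ⇒  ω_c = 13/46
sun–planet: 26·(1−13/46) = −20·(ω_p−ω_c)  ⇒  ω_p−ω_c = −(26/20)·(33/46) = -429/460
ω_p = 13/46 − 429/460 = -13/20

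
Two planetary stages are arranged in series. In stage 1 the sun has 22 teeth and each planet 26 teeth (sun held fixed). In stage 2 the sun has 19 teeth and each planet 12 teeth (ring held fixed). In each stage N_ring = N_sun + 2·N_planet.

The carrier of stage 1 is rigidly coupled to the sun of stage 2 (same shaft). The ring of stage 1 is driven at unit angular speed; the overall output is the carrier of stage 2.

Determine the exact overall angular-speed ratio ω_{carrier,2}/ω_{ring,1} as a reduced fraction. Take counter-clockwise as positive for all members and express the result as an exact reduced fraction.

Stage 1: N_ring = 22 + 2·26 = 74
Stage 1: 22(ω_s−ω_c) = −74(ω_r−ω_c),  ω_s=0, ω_r=1
Stage 1: 22(0−ω_c) = −74(1−ω_c)  ⇒  96ω_c = 74  ⇒  ω_c = 37/48
  ⇒ ω_c¹/ω_r¹ = 37/48
Stage 2: N_ring = 19 + 2·12 = 43
Stage 2: 19(ω_s−ω_c) = −43(ω_r−ω_c),  ω_r=0, ω_s=1
Stage 2: 19(1−ω_c) = −43(0−ω_c)  ⇒  62ω_c = 19  ⇒  ω_c = 19/62
  ⇒ ω_c²/ω_s² = 19/62
Coupling ω_s² = ω_c¹ ⇒ overall = 37/48 × 19/62 = 703/2976

703/2976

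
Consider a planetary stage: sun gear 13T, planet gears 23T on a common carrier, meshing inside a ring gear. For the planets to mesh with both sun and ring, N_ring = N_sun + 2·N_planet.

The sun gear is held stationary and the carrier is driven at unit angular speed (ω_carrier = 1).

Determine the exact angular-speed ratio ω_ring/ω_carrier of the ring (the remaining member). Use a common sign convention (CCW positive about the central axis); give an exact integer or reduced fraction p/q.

72/59

N_ring = 13 + 2·23 = 59
13(ω_s−ω_c) = −59(ω_r−ω_c),  ω_s=0, ω_c=1
ω_r = 1 − (13/59)(0−1) = 72/59
ω_r/ω_c = 72/59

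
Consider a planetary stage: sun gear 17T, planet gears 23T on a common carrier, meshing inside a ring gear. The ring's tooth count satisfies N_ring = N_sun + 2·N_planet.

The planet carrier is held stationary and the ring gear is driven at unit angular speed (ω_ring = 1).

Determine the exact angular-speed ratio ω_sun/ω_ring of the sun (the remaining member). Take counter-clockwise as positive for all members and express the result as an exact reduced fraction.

N_ring = 17 + 2·23 = 63
17(ω_s−ω_c) = −63(ω_r−ω_c),  ω_c=0, ω_r=1
ω_s = 0 − (63/17)(1−0) = -63/17
ω_s/ω_r = -63/17

-63/17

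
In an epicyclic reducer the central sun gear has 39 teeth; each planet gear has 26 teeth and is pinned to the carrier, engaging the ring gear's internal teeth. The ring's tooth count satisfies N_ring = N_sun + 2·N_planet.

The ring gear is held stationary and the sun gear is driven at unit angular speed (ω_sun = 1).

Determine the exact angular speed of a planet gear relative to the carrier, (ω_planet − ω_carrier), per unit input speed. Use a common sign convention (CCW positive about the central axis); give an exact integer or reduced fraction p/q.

N_ring = 39 + 2·26 = 91
39(ω_s−ω_c) = −91(ω_r−ω_c),  ω_r=0, ω_s=1
39(1−ω_c) = −91(0−ω_c)  ⇒  130ω_c = 39  ⇒  ω_c = 3/10
sun–planet: 39·(1−3/10) = −26·(ω_p−ω_c)  ⇒  ω_p−ω_c = −(39/26)·(7/10) = -21/20

-21/20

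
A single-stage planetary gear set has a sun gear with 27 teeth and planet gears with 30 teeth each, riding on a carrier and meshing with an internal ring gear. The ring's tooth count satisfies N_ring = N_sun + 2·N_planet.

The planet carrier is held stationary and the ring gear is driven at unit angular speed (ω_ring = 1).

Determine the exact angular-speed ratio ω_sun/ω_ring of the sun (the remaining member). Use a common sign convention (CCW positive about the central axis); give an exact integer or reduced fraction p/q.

-29/9

N_ring = 27 + 2·30 = 87
27(ω_s−ω_c) = −87(ω_r−ω_c),  ω_c=0, ω_r=1
ω_s = 0 − (87/27)(1−0) = -29/9
ω_s/ω_r = -29/9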